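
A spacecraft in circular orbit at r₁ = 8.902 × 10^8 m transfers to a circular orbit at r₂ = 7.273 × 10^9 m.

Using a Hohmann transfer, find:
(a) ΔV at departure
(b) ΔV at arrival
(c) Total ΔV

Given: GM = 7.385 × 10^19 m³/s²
r₁ = 8.902 × 10^8 m
r₂ = 7.273 × 10^9 m
GM = 7.385 × 10^19 m³/s²
Transfer ellipse: a_t = (r₁ + r₂)/2 = 4.0816 × 10^9 m
Circular speed at r₁: v₁ = √(GM/r₁) = 288026 m/s
Transfer speed at r₁ (periapsis): v₁ₜ = √(GM(2/r₁ − 1/a_t)) = 384479 m/s
(a) ΔV₁ = v₁ₜ − v₁ = 96453.5 m/s ≈ 96.45 km/s
Circular speed at r₂: v₂ = √(GM/r₂) = 100767 m/s
Transfer speed at r₂ (apoapsis): v₂ₜ = √(GM(2/r₂ − 1/a_t)) = 47059.5 m/s
(b) ΔV₂ = v₂ − v₂ₜ = 53707.6 m/s ≈ 53.71 km/s
(c) ΔV_total = ΔV₁ + ΔV₂ = 150161 m/s ≈ 150.2 km/s

Final answer:
(a) ΔV₁ = 96.45 km/s
(b) ΔV₂ = 53.71 km/s
(c) ΔV_total = 150.2 km/s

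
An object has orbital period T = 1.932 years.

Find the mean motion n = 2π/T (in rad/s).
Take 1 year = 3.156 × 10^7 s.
T = 1.932 years = 6.09739 × 10^7 s
n = 2π / (6.09739 × 10^7 s) = 1.03047 × 10^-7 rad/s ≈ 1.03 × 10^-7 rad/s

Final answer: n = 1.03 × 10^-7 rad/s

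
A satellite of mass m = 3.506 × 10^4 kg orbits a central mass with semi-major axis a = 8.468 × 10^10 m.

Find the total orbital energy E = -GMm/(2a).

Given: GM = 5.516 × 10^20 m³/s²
a = 8.468 × 10^10 m
GM = 5.516 × 10^20 m³/s²
2a = 1.6936 × 10^11 m
GMm = 5.516 × 10^20 × 35060 = 1.93391 × 10^25 m³·kg/s²
E = −GMm/(2a) = -1.14189 × 10^14 J ≈ -114.2 TJ

Final answer: -114.2 TJ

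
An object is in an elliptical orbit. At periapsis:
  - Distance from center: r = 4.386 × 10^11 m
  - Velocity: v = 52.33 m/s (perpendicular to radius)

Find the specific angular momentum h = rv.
r = 4.386 × 10^11 m
v = 52.33 m/s
h = rv = 4.386 × 10^11 × 52.33 = 2.29519 × 10^13 m²/s ≈ 2.295 × 10^13 m²/s

Final answer: h = 2.295 × 10^13 m²/s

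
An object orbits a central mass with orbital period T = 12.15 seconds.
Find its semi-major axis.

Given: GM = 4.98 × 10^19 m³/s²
T = 12.15 seconds
GM = 4.98 × 10^19 m³/s²
Kepler's third law: a³ = GM T² / (4π²)
T² = 147.623 s²
a³ = (4.98 × 10^19) × 147.623 / (4π²) = 1.86218 × 10^20 m³
a = (a³)^(1/3) = 5.7105 × 10^6 m ≈ 5.71 Mm

Final answer: 5.71 Mm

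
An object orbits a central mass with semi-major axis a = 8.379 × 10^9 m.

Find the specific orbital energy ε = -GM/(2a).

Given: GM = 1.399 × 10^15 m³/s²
a = 8.379 × 10^9 m
GM = 1.399 × 10^15 m³/s²
2a = 1.6758 × 10^10 m
ε = −GM/(2a) = -83482.5 J/kg ≈ -83.48 kJ/kg

Final answer: -83.48 kJ/kg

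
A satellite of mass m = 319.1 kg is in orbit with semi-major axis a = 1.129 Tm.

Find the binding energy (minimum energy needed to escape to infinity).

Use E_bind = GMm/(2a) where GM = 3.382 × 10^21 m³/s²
a = 1.129 Tm = 1.129 × 10^12 m
GM = 3.382 × 10^21 m³/s²
m = 319.1 kg
GMm = 3.382 × 10^21 × 319.1 = 1.0792 × 10^24 m³·kg/s²
2a = 2.258 × 10^12 m
E_bind = GMm/(2a) = 4.77943 × 10^11 J ≈ 477.9 GJ

Final answer: 477.9 GJ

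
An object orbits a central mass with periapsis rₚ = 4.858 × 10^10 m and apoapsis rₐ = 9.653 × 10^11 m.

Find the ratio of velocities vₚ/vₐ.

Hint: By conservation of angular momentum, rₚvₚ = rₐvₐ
rₚ = 4.858 × 10^10 m
rₐ = 9.653 × 10^11 m
rₚvₚ = rₐvₐ  ⇒  vₚ/vₐ = rₐ/rₚ
vₚ/vₐ = (9.653 × 10^11) / (4.858 × 10^10) = 19.8703

Final answer: vₚ/vₐ = 19.87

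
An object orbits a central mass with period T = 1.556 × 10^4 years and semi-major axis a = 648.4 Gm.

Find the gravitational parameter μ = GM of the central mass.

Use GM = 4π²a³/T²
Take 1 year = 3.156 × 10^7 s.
T = 1.556 × 10^4 years = 4.91074 × 10^11 s
a = 648.4 Gm = 6.484 × 10^11 m
a³ = 2.72602 × 10^35 m³
T² = 2.41153 × 10^23 s²
GM = 4π² × (2.72602 × 10^35) / (2.41153 × 10^23) = 4.46268 × 10^13 m³/s²
GM ≈ 4.463 × 10^13 m³/s²

Final answer: GM = 4.463 × 10^13 m³/s²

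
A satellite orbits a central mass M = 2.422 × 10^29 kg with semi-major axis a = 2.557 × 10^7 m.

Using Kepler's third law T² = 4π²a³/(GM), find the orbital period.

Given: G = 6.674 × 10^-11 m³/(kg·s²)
M = 2.422 × 10^29 kg
GM = G × M = 6.674 × 10^-11 × 2.422 × 10^29 = 1.61644 × 10^19 m³/s²
a = 2.557 × 10^7 m
a³ = 1.67183 × 10^22 m³
T = 2π √(a³/GM) = 2π √((1.67183 × 10^22) / (1.61644 × 10^19)) = 2π × 32.16 s
T = 202.067 s ≈ 3.368 minutes

Final answer: 3.368 minutes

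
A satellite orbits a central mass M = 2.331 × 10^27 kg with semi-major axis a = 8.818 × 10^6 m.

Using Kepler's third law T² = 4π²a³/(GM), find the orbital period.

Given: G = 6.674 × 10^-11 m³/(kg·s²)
M = 2.331 × 10^27 kg
GM = G × M = 6.674 × 10^-11 × 2.331 × 10^27 = 1.55571 × 10^17 m³/s²
a = 8.818 × 10^6 m
a³ = 6.85662 × 10^20 m³
T = 2π √(a³/GM) = 2π √((6.85662 × 10^20) / (1.55571 × 10^17)) = 2π × 66.3882 s
T = 417.129 s ≈ 6.952 minutes

Final answer: 6.952 minutes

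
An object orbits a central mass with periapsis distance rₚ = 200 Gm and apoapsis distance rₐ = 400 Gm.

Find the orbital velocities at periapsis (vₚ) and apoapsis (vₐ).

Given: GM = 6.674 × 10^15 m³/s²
rₚ = 200 Gm = 2 × 10^11 m
rₐ = 400 Gm = 4 × 10^11 m
GM = 6.674 × 10^15 m³/s²
a = (rₚ + rₐ)/2 = 3 × 10^11 m
Vis-viva: v² = GM (2/r − 1/a)
vₚ² = 6.674 × 10^15 × (1 × 10^-11 − 3.33333 × 10^-12) = 44493.3 m²/s²
vₚ = 210.934 m/s ≈ 210.9 m/s
vₐ² = 6.674 × 10^15 × (5 × 10^-12 − 3.33333 × 10^-12) = 11123.3 m²/s²
vₐ = 105.467 m/s ≈ 105.5 m/s

Final answer: vₚ = 210.9 m/s, vₐ = 105.5 m/s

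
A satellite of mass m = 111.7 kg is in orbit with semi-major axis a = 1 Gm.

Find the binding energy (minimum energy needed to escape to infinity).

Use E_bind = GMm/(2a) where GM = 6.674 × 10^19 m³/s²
a = 1 Gm = 1 × 10^9 m
GM = 6.674 × 10^19 m³/s²
m = 111.7 kg
GMm = 6.674 × 10^19 × 111.7 = 7.45486 × 10^21 m³·kg/s²
2a = 2 × 10^9 m
E_bind = GMm/(2a) = 3.72743 × 10^12 J ≈ 3.727 TJ

Final answer: 3.727 TJ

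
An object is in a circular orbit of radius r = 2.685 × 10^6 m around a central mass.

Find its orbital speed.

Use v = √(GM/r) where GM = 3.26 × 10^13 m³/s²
r = 2.685 × 10^6 m
GM = 3.26 × 10^13 m³/s²
GM/r = (3.26 × 10^13) / (2.685 × 10^6) = 1.21415 × 10^7 m²/s²
v = √(GM/r) = 3484.47 m/s ≈ 3.484 km/s

Final answer: 3.484 km/s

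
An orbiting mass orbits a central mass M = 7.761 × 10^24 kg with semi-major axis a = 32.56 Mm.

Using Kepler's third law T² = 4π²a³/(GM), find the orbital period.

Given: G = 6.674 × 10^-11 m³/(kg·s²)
M = 7.761 × 10^24 kg
GM = G × M = 6.674 × 10^-11 × 7.761 × 10^24 = 5.17969 × 10^14 m³/s²
a = 32.56 Mm = 3.256 × 10^7 m
a³ = 3.45186 × 10^22 m³
T = 2π √(a³/GM) = 2π √((3.45186 × 10^22) / (5.17969 × 10^14)) = 2π × 8163.47 s
T = 51292.6 s ≈ 14.25 hours

Final answer: 14.25 hours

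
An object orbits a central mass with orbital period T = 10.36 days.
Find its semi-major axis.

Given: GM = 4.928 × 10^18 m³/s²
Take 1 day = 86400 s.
T = 10.36 days = 895104 s
GM = 4.928 × 10^18 m³/s²
Kepler's third law: a³ = GM T² / (4π²)
T² = 8.01211 × 10^11 s²
a³ = (4.928 × 10^18) × (8.01211 × 10^11) / (4π²) = 1.00013 × 10^29 m³
a = (a³)^(1/3) = 4.6418 × 10^9 m ≈ 4.642 × 10^9 m

Final answer: 4.642 × 10^9 m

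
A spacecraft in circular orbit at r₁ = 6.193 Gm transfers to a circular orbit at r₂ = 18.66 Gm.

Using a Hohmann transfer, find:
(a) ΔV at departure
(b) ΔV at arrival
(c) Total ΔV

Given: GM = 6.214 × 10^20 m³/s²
r₁ = 6.193 Gm = 6.193 × 10^9 m
r₂ = 18.66 Gm = 1.866 × 10^10 m
GM = 6.214 × 10^20 m³/s²
Transfer ellipse: a_t = (r₁ + r₂)/2 = 1.24265 × 10^10 m
Circular speed at r₁: v₁ = √(GM/r₁) = 316763 m/s
Transfer speed at r₁ (periapsis): v₁ₜ = √(GM(2/r₁ − 1/a_t)) = 388165 m/s
(a) ΔV₁ = v₁ₜ − v₁ = 71401.6 m/s ≈ 71.4 km/s
Circular speed at r₂: v₂ = √(GM/r₂) = 182486 m/s
Transfer speed at r₂ (apoapsis): v₂ₜ = √(GM(2/r₂ − 1/a_t)) = 128827 m/s
(b) ΔV₂ = v₂ − v₂ₜ = 53659.4 m/s ≈ 53.66 km/s
(c) ΔV_total = ΔV₁ + ΔV₂ = 125061 m/s ≈ 125.1 km/s

Final answer:
(a) ΔV₁ = 71.4 km/s
(b) ΔV₂ = 53.66 km/s
(c) ΔV_total = 125.1 km/s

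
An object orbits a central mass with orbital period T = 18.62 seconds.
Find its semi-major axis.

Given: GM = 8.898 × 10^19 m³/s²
T = 18.62 seconds
GM = 8.898 × 10^19 m³/s²
Kepler's third law: a³ = GM T² / (4π²)
T² = 346.704 s²
a³ = (8.898 × 10^19) × 346.704 / (4π²) = 7.81433 × 10^20 m³
a = (a³)^(1/3) = 9.2108 × 10^6 m ≈ 9.211 Mm

Final answer: 9.211 Mm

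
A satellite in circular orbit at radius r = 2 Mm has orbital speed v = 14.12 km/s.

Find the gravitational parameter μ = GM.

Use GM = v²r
r = 2 Mm = 2 × 10^6 m
v = 14.12 km/s = 14120 m/s
v² = 1.99374 × 10^8 m²/s²
GM = v²r = 1.99374 × 10^8 × 2 × 10^6 = 3.98749 × 10^14 m³/s²
GM ≈ 3.987 × 10^14 m³/s²

Final answer: GM = 3.987 × 10^14 m³/s²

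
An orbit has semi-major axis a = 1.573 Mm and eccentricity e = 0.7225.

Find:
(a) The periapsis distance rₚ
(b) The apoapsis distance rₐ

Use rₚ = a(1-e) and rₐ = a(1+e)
a = 1.573 Mm = 1.573 × 10^6 m
e = 0.7225:  1 − e = 0.2775,  1 + e = 1.7225
(a) rₚ = a(1 − e) = 1.573 × 10^6 m × 0.2775 = 436507 m ≈ 436.5 km
(b) rₐ = a(1 + e) = 1.573 × 10^6 m × 1.7225 = 2.70949 × 10^6 m ≈ 2.709 Mm

Final answer:
(a) rₚ = 436.5 km
(b) rₐ = 2.709 Mm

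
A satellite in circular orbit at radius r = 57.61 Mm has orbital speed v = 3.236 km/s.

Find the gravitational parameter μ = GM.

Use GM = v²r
r = 57.61 Mm = 5.761 × 10^7 m
v = 3.236 km/s = 3236 m/s
v² = 1.04717 × 10^7 m²/s²
GM = v²r = 1.04717 × 10^7 × 5.761 × 10^7 = 6.03274 × 10^14 m³/s²
GM ≈ 6.033 × 10^14 m³/s²

Final answer: GM = 6.033 × 10^14 m³/s²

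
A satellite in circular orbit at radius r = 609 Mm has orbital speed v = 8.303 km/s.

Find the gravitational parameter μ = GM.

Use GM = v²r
r = 609 Mm = 6.09 × 10^8 m
v = 8.303 km/s = 8303 m/s
v² = 6.89398 × 10^7 m²/s²
GM = v²r = 6.89398 × 10^7 × 6.09 × 10^8 = 4.19843 × 10^16 m³/s²
GM ≈ 4.198 × 10^16 m³/s²

Final answer: GM = 4.198 × 10^16 m³/s²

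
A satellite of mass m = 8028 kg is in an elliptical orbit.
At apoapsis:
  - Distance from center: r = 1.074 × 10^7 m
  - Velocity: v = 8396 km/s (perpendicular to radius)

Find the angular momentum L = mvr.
r = 1.074 × 10^7 m
v = 8396 km/s = 8.396 × 10^6 m/s
vr = 8.396 × 10^6 × 1.074 × 10^7 = 9.0173 × 10^13 m²/s
L = m × vr = 8028 × 9.0173 × 10^13 = 7.23909 × 10^17 kg·m²/s ≈ 7.239 × 10^17 kg·m²/s

Final answer: L = 7.239 × 10^17 kg·m²/s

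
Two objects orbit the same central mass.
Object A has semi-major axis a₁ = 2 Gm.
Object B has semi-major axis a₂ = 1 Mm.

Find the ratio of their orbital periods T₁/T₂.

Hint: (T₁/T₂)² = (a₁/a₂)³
a₁ = 2 Gm = 2 × 10^9 m
a₂ = 1 Mm = 1 × 10^6 m
a₁/a₂ = 2000
T₁/T₂ = (a₁/a₂)^(3/2) = (2000)^1.5 = 89442.7

Final answer: T₁/T₂ = 8.944 × 10^4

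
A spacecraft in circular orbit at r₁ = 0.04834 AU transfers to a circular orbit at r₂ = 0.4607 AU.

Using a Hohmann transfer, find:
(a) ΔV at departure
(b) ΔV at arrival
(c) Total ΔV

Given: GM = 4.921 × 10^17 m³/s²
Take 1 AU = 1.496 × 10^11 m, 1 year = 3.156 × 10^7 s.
r₁ = 0.04834 AU = 7.23166 × 10^9 m
r₂ = 0.4607 AU = 6.89207 × 10^10 m
GM = 4.921 × 10^17 m³/s²
Transfer ellipse: a_t = (r₁ + r₂)/2 = 3.80762 × 10^10 m
Circular speed at r₁: v₁ = √(GM/r₁) = 8249.12 m/s
Transfer speed at r₁ (periapsis): v₁ₜ = √(GM(2/r₁ − 1/a_t)) = 11098.3 m/s
(a) ΔV₁ = v₁ₜ − v₁ = 2849.16 m/s ≈ 0.6011 AU/year
Circular speed at r₂: v₂ = √(GM/r₂) = 2672.09 m/s
Transfer speed at r₂ (apoapsis): v₂ₜ = √(GM(2/r₂ − 1/a_t)) = 1164.51 m/s
(b) ΔV₂ = v₂ − v₂ₜ = 1507.58 m/s ≈ 0.318 AU/year
(c) ΔV_total = ΔV₁ + ΔV₂ = 4356.74 m/s ≈ 0.9191 AU/year

Final answer:
(a) ΔV₁ = 0.6011 AU/year
(b) ΔV₂ = 0.318 AU/year
(c) ΔV_total = 0.9191 AU/year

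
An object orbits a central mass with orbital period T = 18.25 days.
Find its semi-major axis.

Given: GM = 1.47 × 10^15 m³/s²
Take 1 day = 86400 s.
T = 18.25 days = 1.5768 × 10^6 s
GM = 1.47 × 10^15 m³/s²
Kepler's third law: a³ = GM T² / (4π²)
T² = 2.4863 × 10^12 s²
a³ = (1.47 × 10^15) × (2.4863 × 10^12) / (4π²) = 9.25786 × 10^25 m³
a = (a³)^(1/3) = 4.5238 × 10^8 m ≈ 4.524 × 10^8 m

Final answer: 4.524 × 10^8 m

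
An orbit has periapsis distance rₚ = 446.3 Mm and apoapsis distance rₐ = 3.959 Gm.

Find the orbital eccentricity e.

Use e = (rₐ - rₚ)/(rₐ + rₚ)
rₚ = 446.3 Mm = 4.463 × 10^8 m
rₐ = 3.959 Gm = 3.959 × 10^9 m
rₐ − rₚ = 3.5127 × 10^9 m
rₐ + rₚ = 4.4053 × 10^9 m
e = (rₐ − rₚ)/(rₐ + rₚ) = 0.79738

Final answer: e = 0.7974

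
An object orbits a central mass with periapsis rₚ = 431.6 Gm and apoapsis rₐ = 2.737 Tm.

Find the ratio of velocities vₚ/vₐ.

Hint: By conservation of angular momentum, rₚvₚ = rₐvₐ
rₚ = 431.6 Gm = 4.316 × 10^11 m
rₐ = 2.737 Tm = 2.737 × 10^12 m
rₚvₚ = rₐvₐ  ⇒  vₚ/vₐ = rₐ/rₚ
vₚ/vₐ = (2.737 × 10^12) / (4.316 × 10^11) = 6.34152

Final answer: vₚ/vₐ = 6.342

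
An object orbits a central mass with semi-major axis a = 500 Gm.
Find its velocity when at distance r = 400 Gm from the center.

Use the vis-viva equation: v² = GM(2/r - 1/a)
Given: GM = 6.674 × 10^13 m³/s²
a = 500 Gm = 5 × 10^11 m
r = 400 Gm = 4 × 10^11 m
GM = 6.674 × 10^13 m³/s²
2/r − 1/a = 5 × 10^-12 − 2 × 10^-12 = 3 × 10^-12 m⁻¹
v² = GM (2/r − 1/a) = 200.22 m²/s²
v = 14.1499 m/s ≈ 14.15 m/s

Final answer: 14.15 m/s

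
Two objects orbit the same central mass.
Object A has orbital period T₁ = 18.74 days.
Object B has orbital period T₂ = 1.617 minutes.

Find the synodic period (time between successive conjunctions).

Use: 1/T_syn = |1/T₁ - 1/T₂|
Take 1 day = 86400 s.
T₁ = 18.74 days = 1.61914 × 10^6 s
T₂ = 1.617 minutes = 97.02 s
1/T₁ = 6.17613 × 10^-7 s⁻¹
1/T₂ = 0.0103072 s⁻¹
|1/T₁ − 1/T₂| = 0.0103065 s⁻¹
T_syn = 1 / |1/T₁ − 1/T₂| = 97.0258 s ≈ 1.617 minutes

Final answer: T_syn = 1.617 minutes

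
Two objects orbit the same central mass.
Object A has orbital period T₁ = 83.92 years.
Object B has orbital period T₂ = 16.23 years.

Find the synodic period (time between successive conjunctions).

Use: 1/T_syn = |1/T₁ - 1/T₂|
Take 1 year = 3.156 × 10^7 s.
T₁ = 83.92 years = 2.64852 × 10^9 s
T₂ = 16.23 years = 5.12219 × 10^8 s
1/T₁ = 3.7757 × 10^-10 s⁻¹
1/T₂ = 1.95229 × 10^-9 s⁻¹
|1/T₁ − 1/T₂| = 1.57472 × 10^-9 s⁻¹
T_syn = 1 / |1/T₁ − 1/T₂| = 6.35033 × 10^8 s ≈ 20.12 years

Final answer: T_syn = 20.12 years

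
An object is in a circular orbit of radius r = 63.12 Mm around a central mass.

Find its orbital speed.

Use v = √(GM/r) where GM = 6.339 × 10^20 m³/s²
r = 63.12 Mm = 6.312 × 10^7 m
GM = 6.339 × 10^20 m³/s²
GM/r = (6.339 × 10^20) / (6.312 × 10^7) = 1.00428 × 10^13 m²/s²
v = √(GM/r) = 3.16903 × 10^6 m/s ≈ 3169 km/s

Final answer: 3169 km/s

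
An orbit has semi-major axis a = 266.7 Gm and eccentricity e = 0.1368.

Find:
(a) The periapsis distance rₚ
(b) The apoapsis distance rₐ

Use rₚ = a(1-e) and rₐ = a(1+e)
a = 266.7 Gm = 2.667 × 10^11 m
e = 0.1368:  1 − e = 0.8632,  1 + e = 1.1368
(a) rₚ = a(1 − e) = 2.667 × 10^11 m × 0.8632 = 2.30215 × 10^11 m ≈ 230.2 Gm
(b) rₐ = a(1 + e) = 2.667 × 10^11 m × 1.1368 = 3.03185 × 10^11 m ≈ 303.2 Gm

Final answer:
(a) rₚ = 230.2 Gm
(b) rₐ = 303.2 Gm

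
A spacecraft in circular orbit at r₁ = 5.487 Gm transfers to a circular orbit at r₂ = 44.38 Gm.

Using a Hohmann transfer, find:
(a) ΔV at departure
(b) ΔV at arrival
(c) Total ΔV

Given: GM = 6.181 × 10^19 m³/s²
r₁ = 5.487 Gm = 5.487 × 10^9 m
r₂ = 44.38 Gm = 4.438 × 10^10 m
GM = 6.181 × 10^19 m³/s²
Transfer ellipse: a_t = (r₁ + r₂)/2 = 2.49335 × 10^10 m
Circular speed at r₁: v₁ = √(GM/r₁) = 106136 m/s
Transfer speed at r₁ (periapsis): v₁ₜ = √(GM(2/r₁ − 1/a_t)) = 141600 m/s
(a) ΔV₁ = v₁ₜ − v₁ = 35464.4 m/s ≈ 35.46 km/s
Circular speed at r₂: v₂ = √(GM/r₂) = 37319.5 m/s
Transfer speed at r₂ (apoapsis): v₂ₜ = √(GM(2/r₂ − 1/a_t)) = 17507 m/s
(b) ΔV₂ = v₂ − v₂ₜ = 19812.5 m/s ≈ 19.81 km/s
(c) ΔV_total = ΔV₁ + ΔV₂ = 55276.9 m/s ≈ 55.28 km/s

Final answer:
(a) ΔV₁ = 35.46 km/s
(b) ΔV₂ = 19.81 km/s
(c) ΔV_total = 55.28 km/s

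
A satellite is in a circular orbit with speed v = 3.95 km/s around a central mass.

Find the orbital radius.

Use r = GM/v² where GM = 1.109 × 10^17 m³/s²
v = 3.95 km/s = 3950 m/s
GM = 1.109 × 10^17 m³/s²
v² = 1.56025 × 10^7 m²/s²
r = GM/v² = (1.109 × 10^17) / (1.56025 × 10^7) = 7.10784 × 10^9 m ≈ 7.108 × 10^9 m

Final answer: 7.108 × 10^9 m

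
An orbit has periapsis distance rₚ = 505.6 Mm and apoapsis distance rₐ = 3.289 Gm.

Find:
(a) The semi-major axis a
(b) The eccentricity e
rₚ = 505.6 Mm = 5.056 × 10^8 m
rₐ = 3.289 Gm = 3.289 × 10^9 m
(a) a = (rₚ + rₐ)/2 = 1.8973 × 10^9 m ≈ 1.897 Gm
(b) e = (rₐ − rₚ)/(rₐ + rₚ) = (2.7834 × 10^9) / (3.7946 × 10^9) = 0.733516

Final answer:
(a) a = 1.897 Gm
(b) e = 0.7335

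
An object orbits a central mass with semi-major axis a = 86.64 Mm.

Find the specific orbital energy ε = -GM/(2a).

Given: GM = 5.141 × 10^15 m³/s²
a = 86.64 Mm = 8.664 × 10^7 m
GM = 5.141 × 10^15 m³/s²
2a = 1.7328 × 10^8 m
ε = −GM/(2a) = -2.96687 × 10^7 J/kg ≈ -29.67 MJ/kg

Final answer: -29.67 MJ/kg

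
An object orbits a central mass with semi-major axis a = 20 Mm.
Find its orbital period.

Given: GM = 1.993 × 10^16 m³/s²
a = 20 Mm = 2 × 10^7 m
GM = 1.993 × 10^16 m³/s²
a³ = 8 × 10^21 m³
T = 2π √(a³/GM) = 2π √((8 × 10^21) / (1.993 × 10^16)) = 2π × 633.565 s
T = 3980.81 s ≈ 1.106 hours

Final answer: 1.106 hours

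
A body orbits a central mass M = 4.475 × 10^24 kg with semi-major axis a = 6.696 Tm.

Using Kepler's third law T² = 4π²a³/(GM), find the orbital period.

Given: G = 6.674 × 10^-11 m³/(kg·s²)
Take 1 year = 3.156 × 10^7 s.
M = 4.475 × 10^24 kg
GM = G × M = 6.674 × 10^-11 × 4.475 × 10^24 = 2.98661 × 10^14 m³/s²
a = 6.696 Tm = 6.696 × 10^12 m
a³ = 3.00225 × 10^38 m³
T = 2π √(a³/GM) = 2π √((3.00225 × 10^38) / (2.98661 × 10^14)) = 2π × 1.00261 × 10^12 s
T = 6.29961 × 10^12 s ≈ 1.996 × 10^5 years

Final answer: 1.996 × 10^5 years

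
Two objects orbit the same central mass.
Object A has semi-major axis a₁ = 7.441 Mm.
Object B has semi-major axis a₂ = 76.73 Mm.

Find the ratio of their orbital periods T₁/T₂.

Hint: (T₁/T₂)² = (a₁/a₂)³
a₁ = 7.441 Mm = 7.441 × 10^6 m
a₂ = 76.73 Mm = 7.673 × 10^7 m
a₁/a₂ = 0.0969764
T₁/T₂ = (a₁/a₂)^(3/2) = (0.0969764)^1.5 = 0.0301995

Final answer: T₁/T₂ = 0.0302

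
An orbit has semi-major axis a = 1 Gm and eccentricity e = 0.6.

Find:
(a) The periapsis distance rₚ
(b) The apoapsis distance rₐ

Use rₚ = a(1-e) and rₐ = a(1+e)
a = 1 Gm = 1 × 10^9 m
e = 0.6:  1 − e = 0.4,  1 + e = 1.6
(a) rₚ = a(1 − e) = 1 × 10^9 m × 0.4 = 4 × 10^8 m ≈ 400 Mm
(b) rₐ = a(1 + e) = 1 × 10^9 m × 1.6 = 1.6 × 10^9 m ≈ 1.6 Gm

Final answer:
(a) rₚ = 400 Mm
(b) rₐ = 1.6 Gm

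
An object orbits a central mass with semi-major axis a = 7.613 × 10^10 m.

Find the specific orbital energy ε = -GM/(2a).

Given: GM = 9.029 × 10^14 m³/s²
a = 7.613 × 10^10 m
GM = 9.029 × 10^14 m³/s²
2a = 1.5226 × 10^11 m
ε = −GM/(2a) = -5929.99 J/kg ≈ -5.93 kJ/kg

Final answer: -5.93 kJ/kg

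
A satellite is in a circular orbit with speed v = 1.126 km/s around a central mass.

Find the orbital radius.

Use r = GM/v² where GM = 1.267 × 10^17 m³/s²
v = 1.126 km/s = 1126 m/s
GM = 1.267 × 10^17 m³/s²
v² = 1.26788 × 10^6 m²/s²
r = GM/v² = (1.267 × 10^17) / (1.26788 × 10^6) = 9.99309 × 10^10 m ≈ 99.93 Gm

Final answer: 99.93 Gm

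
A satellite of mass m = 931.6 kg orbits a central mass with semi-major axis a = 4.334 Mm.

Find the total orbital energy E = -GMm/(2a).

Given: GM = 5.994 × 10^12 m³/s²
a = 4.334 Mm = 4.334 × 10^6 m
GM = 5.994 × 10^12 m³/s²
2a = 8.668 × 10^6 m
GMm = 5.994 × 10^12 × 931.6 = 5.58401 × 10^15 m³·kg/s²
E = −GMm/(2a) = -6.4421 × 10^8 J ≈ -644.2 MJ

Final answer: -644.2 MJ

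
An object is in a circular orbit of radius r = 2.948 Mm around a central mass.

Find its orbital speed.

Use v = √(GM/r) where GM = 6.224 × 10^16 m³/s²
r = 2.948 Mm = 2.948 × 10^6 m
GM = 6.224 × 10^16 m³/s²
GM/r = (6.224 × 10^16) / (2.948 × 10^6) = 2.11126 × 10^10 m²/s²
v = √(GM/r) = 145302 m/s ≈ 145.3 km/s

Final answer: 145.3 km/s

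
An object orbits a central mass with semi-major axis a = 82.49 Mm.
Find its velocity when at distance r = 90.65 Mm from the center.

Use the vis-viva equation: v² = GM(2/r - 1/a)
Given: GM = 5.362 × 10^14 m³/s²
a = 82.49 Mm = 8.249 × 10^7 m
r = 90.65 Mm = 9.065 × 10^7 m
GM = 5.362 × 10^14 m³/s²
2/r − 1/a = 2.20629 × 10^-8 − 1.21227 × 10^-8 = 9.9402 × 10^-9 m⁻¹
v² = GM (2/r − 1/a) = 5.32993 × 10^6 m²/s²
v = 2308.66 m/s ≈ 2.309 km/s

Final answer: 2.309 km/s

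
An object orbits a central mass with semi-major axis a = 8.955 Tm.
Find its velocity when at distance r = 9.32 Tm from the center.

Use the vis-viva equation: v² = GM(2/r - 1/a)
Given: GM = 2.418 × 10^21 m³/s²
a = 8.955 Tm = 8.955 × 10^12 m
r = 9.32 Tm = 9.32 × 10^12 m
GM = 2.418 × 10^21 m³/s²
2/r − 1/a = 2.14592 × 10^-13 − 1.11669 × 10^-13 = 1.02923 × 10^-13 m⁻¹
v² = GM (2/r − 1/a) = 2.48867 × 10^8 m²/s²
v = 15775.5 m/s ≈ 15.78 km/s

Final answer: 15.78 km/s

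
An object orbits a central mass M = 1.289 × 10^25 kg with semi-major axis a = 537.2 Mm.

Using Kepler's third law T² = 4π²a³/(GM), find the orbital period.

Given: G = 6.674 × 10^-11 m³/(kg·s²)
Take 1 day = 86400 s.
M = 1.289 × 10^25 kg
GM = G × M = 6.674 × 10^-11 × 1.289 × 10^25 = 8.60279 × 10^14 m³/s²
a = 537.2 Mm = 5.372 × 10^8 m
a³ = 1.55027 × 10^26 m³
T = 2π √(a³/GM) = 2π √((1.55027 × 10^26) / (8.60279 × 10^14)) = 2π × 424507 s
T = 2.66725 × 10^6 s ≈ 30.87 days

Final answer: 30.87 days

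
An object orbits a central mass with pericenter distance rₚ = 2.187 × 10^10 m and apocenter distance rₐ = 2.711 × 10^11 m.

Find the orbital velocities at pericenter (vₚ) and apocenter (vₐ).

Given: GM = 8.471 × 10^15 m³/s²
rₚ = 2.187 × 10^10 m
rₐ = 2.711 × 10^11 m
GM = 8.471 × 10^15 m³/s²
a = (rₚ + rₐ)/2 = 1.46485 × 10^11 m
Vis-viva: v² = GM (2/r − 1/a)
vₚ² = 8.471 × 10^15 × (9.14495 × 10^-11 − 6.82664 × 10^-12) = 716840 m²/s²
vₚ = 846.664 m/s ≈ 846.7 m/s
vₐ² = 8.471 × 10^15 × (7.37735 × 10^-12 − 6.82664 × 10^-12) = 4665.1 m²/s²
vₐ = 68.3015 m/s ≈ 68.3 m/s

Final answer: vₚ = 846.7 m/s, vₐ = 68.3 m/s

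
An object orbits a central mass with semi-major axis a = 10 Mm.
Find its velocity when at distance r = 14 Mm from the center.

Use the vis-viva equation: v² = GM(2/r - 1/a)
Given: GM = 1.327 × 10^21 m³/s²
a = 10 Mm = 1 × 10^7 m
r = 14 Mm = 1.4 × 10^7 m
GM = 1.327 × 10^21 m³/s²
2/r − 1/a = 1.42857 × 10^-7 − 1 × 10^-7 = 4.28571 × 10^-8 m⁻¹
v² = GM (2/r − 1/a) = 5.68714 × 10^13 m²/s²
v = 7.54131 × 10^6 m/s ≈ 7541 km/s

Final answer: 7541 km/s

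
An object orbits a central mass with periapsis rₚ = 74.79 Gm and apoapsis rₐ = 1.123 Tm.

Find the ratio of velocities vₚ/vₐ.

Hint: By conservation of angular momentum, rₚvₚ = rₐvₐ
rₚ = 74.79 Gm = 7.479 × 10^10 m
rₐ = 1.123 Tm = 1.123 × 10^12 m
rₚvₚ = rₐvₐ  ⇒  vₚ/vₐ = rₐ/rₚ
vₚ/vₐ = (1.123 × 10^12) / (7.479 × 10^10) = 15.0154

Final answer: vₚ/vₐ = 15.02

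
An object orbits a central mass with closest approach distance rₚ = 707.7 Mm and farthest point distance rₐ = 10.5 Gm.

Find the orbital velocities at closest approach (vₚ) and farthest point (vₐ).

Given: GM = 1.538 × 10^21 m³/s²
rₚ = 707.7 Mm = 7.077 × 10^8 m
rₐ = 10.5 Gm = 1.05 × 10^10 m
GM = 1.538 × 10^21 m³/s²
a = (rₚ + rₐ)/2 = 5.60385 × 10^9 m
Vis-viva: v² = GM (2/r − 1/a)
vₚ² = 1.538 × 10^21 × (2.82606 × 10^-9 − 1.78449 × 10^-10) = 4.07202 × 10^12 m²/s²
vₚ = 2.01792 × 10^6 m/s ≈ 2018 km/s
vₐ² = 1.538 × 10^21 × (1.90476 × 10^-10 − 1.78449 × 10^-10) = 1.84982 × 10^10 m²/s²
vₐ = 136008 m/s ≈ 136 km/s

Final answer: vₚ = 2018 km/s, vₐ = 136 km/s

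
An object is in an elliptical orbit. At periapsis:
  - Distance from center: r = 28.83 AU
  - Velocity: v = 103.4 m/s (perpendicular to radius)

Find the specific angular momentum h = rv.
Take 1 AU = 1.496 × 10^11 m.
r = 28.83 AU = 4.31297 × 10^12 m
v = 103.4 m/s
h = rv = 4.31297 × 10^12 × 103.4 = 4.45961 × 10^14 m²/s ≈ 4.46 × 10^14 m²/s

Final answer: h = 4.46 × 10^14 m²/s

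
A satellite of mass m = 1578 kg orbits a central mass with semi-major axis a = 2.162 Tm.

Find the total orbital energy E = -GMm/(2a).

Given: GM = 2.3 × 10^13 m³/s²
a = 2.162 Tm = 2.162 × 10^12 m
GM = 2.3 × 10^13 m³/s²
2a = 4.324 × 10^12 m
GMm = 2.3 × 10^13 × 1578 = 3.6294 × 10^16 m³·kg/s²
E = −GMm/(2a) = -8393.62 J ≈ -8.394 kJ

Final answer: -8.394 kJ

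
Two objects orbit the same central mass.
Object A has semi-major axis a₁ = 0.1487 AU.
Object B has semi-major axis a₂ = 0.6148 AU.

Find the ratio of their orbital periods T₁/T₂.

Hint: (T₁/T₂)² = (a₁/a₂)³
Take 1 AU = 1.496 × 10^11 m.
a₁ = 0.1487 AU = 2.22455 × 10^10 m
a₂ = 0.6148 AU = 9.19741 × 10^10 m
a₁/a₂ = 0.241867
T₁/T₂ = (a₁/a₂)^(3/2) = (0.241867)^1.5 = 0.11895

Final answer: T₁/T₂ = 0.119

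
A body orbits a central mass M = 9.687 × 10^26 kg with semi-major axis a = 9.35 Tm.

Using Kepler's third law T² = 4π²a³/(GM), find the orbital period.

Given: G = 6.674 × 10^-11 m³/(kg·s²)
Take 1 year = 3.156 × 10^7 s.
M = 9.687 × 10^26 kg
GM = G × M = 6.674 × 10^-11 × 9.687 × 10^26 = 6.4651 × 10^16 m³/s²
a = 9.35 Tm = 9.35 × 10^12 m
a³ = 8.174 × 10^38 m³
T = 2π √(a³/GM) = 2π √((8.174 × 10^38) / (6.4651 × 10^16)) = 2π × 1.12442 × 10^11 s
T = 7.06496 × 10^11 s ≈ 2.239 × 10^4 years

Final answer: 2.239 × 10^4 years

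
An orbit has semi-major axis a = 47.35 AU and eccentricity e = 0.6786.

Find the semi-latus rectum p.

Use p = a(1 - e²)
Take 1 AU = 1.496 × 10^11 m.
a = 47.35 AU = 7.08356 × 10^12 m
e = 0.6786,  e² = 0.460498,  1 − e² = 0.539502
p = a(1 − e²) = 7.08356 × 10^12 m × 0.539502 = 3.8216 × 10^12 m ≈ 25.55 AU

Final answer: p = 25.55 AU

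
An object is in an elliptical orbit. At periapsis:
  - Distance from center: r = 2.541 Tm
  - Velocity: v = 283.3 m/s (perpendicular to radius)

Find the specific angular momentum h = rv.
r = 2.541 Tm = 2.541 × 10^12 m
v = 283.3 m/s
h = rv = 2.541 × 10^12 × 283.3 = 7.19865 × 10^14 m²/s ≈ 7.199 × 10^14 m²/s

Final answer: h = 7.199 × 10^14 m²/s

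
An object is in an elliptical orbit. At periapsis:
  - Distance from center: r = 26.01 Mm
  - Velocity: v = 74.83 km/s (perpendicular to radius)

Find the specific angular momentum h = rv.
r = 26.01 Mm = 2.601 × 10^7 m
v = 74.83 km/s = 74830 m/s
h = rv = 2.601 × 10^7 × 74830 = 1.94633 × 10^12 m²/s ≈ 1.946 × 10^12 m²/s

Final answer: h = 1.946 × 10^12 m²/s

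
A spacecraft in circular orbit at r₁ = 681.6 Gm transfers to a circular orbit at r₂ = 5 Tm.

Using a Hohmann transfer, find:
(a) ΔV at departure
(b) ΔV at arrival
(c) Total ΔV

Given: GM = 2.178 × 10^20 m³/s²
r₁ = 681.6 Gm = 6.816 × 10^11 m
r₂ = 5 Tm = 5 × 10^12 m
GM = 2.178 × 10^20 m³/s²
Transfer ellipse: a_t = (r₁ + r₂)/2 = 2.8408 × 10^12 m
Circular speed at r₁: v₁ = √(GM/r₁) = 17875.7 m/s
Transfer speed at r₁ (periapsis): v₁ₜ = √(GM(2/r₁ − 1/a_t)) = 23715.3 m/s
(a) ΔV₁ = v₁ₜ − v₁ = 5839.57 m/s ≈ 5.84 km/s
Circular speed at r₂: v₂ = √(GM/r₂) = 6600 m/s
Transfer speed at r₂ (apoapsis): v₂ₜ = √(GM(2/r₂ − 1/a_t)) = 3232.87 m/s
(b) ΔV₂ = v₂ − v₂ₜ = 3367.13 m/s ≈ 3.367 km/s
(c) ΔV_total = ΔV₁ + ΔV₂ = 9206.69 m/s ≈ 9.207 km/s

Final answer:
(a) ΔV₁ = 5.84 km/s
(b) ΔV₂ = 3.367 km/s
(c) ΔV_total = 9.207 km/s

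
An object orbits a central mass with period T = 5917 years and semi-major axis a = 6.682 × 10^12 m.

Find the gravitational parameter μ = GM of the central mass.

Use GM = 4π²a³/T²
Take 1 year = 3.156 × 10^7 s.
T = 5917 years = 1.86741 × 10^11 s
a = 6.682 × 10^12 m
a³ = 2.98345 × 10^38 m³
T² = 3.4872 × 10^22 s²
GM = 4π² × (2.98345 × 10^38) / (3.4872 × 10^22) = 3.37755 × 10^17 m³/s²
GM ≈ 3.378 × 10^17 m³/s²

Final answer: GM = 3.378 × 10^17 m³/s²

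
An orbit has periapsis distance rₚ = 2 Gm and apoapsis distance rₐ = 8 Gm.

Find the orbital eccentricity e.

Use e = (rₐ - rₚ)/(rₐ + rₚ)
rₚ = 2 Gm = 2 × 10^9 m
rₐ = 8 Gm = 8 × 10^9 m
rₐ − rₚ = 6 × 10^9 m
rₐ + rₚ = 1 × 10^10 m
e = (rₐ − rₚ)/(rₐ + rₚ) = 0.6

Final answer: e = 0.6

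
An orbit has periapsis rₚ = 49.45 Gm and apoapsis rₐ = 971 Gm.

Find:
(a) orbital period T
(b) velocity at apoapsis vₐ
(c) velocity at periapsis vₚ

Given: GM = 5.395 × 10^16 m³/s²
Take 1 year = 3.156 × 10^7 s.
rₚ = 49.45 Gm = 4.945 × 10^10 m
rₐ = 971 Gm = 9.71 × 10^11 m
GM = 5.395 × 10^16 m³/s²
a = (rₚ + rₐ)/2 = 5.10225 × 10^11 m
e = (rₐ − rₚ)/(rₐ + rₚ) = (9.2155 × 10^11) / (1.02045 × 10^12) = 0.903082
(a) a³ = 1.32827 × 10^35 m³;  T = 2π √(a³/GM) = 2π × 1.56909 × 10^9 s = 9.85886 × 10^9 s ≈ 312.4 years
(b) vₐ² = GM (2/rₐ − 1/a) = 5.395 × 10^16 × (2.05973 × 10^-12 − 1.95992 × 10^-12) = 5384.89 m²/s²;  vₐ = 73.3818 m/s ≈ 73.38 m/s
(c) vₚ² = GM (2/rₚ − 1/a) = 5.395 × 10^16 × (4.04449 × 10^-11 − 1.95992 × 10^-12) = 2.07626 × 10^6 m²/s²;  vₚ = 1440.92 m/s ≈ 1.441 km/s

Final answer:
(a) orbital period T = 312.4 years
(b) velocity at apoapsis vₐ = 73.38 m/s
(c) velocity at periapsis vₚ = 1.441 km/s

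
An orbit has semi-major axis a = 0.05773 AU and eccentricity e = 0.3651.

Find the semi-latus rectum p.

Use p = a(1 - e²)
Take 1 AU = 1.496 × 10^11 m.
a = 0.05773 AU = 8.63641 × 10^9 m
e = 0.3651,  e² = 0.133298,  1 − e² = 0.866702
p = a(1 − e²) = 8.63641 × 10^9 m × 0.866702 = 7.48519 × 10^9 m ≈ 0.05003 AU

Final answer: p = 0.05003 AU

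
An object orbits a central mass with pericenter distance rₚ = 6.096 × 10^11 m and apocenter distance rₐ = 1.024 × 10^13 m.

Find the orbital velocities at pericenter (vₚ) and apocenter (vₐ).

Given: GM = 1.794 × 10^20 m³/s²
rₚ = 6.096 × 10^11 m
rₐ = 1.024 × 10^13 m
GM = 1.794 × 10^20 m³/s²
a = (rₚ + rₐ)/2 = 5.4248 × 10^12 m
Vis-viva: v² = GM (2/r − 1/a)
vₚ² = 1.794 × 10^20 × (3.28084 × 10^-12 − 1.84339 × 10^-13) = 5.55512 × 10^8 m²/s²
vₚ = 23569.3 m/s ≈ 23.57 km/s
vₐ² = 1.794 × 10^20 × (1.95313 × 10^-13 − 1.84339 × 10^-13) = 1.96872 × 10^6 m²/s²
vₐ = 1403.11 m/s ≈ 1.403 km/s

Final answer: vₚ = 23.57 km/s, vₐ = 1.403 km/s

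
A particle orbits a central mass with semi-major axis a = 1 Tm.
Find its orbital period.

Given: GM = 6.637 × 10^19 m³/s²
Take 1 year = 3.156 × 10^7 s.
a = 1 Tm = 1 × 10^12 m
GM = 6.637 × 10^19 m³/s²
a³ = 1 × 10^36 m³
T = 2π √(a³/GM) = 2π √((1 × 10^36) / (6.637 × 10^19)) = 2π × 1.22748 × 10^8 s
T = 7.71248 × 10^8 s ≈ 24.44 years

Final answer: 24.44 years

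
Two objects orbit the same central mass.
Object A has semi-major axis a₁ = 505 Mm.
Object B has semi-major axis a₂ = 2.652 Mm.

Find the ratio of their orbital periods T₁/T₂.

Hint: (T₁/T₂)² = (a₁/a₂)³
a₁ = 505 Mm = 5.05 × 10^8 m
a₂ = 2.652 Mm = 2.652 × 10^6 m
a₁/a₂ = 190.422
T₁/T₂ = (a₁/a₂)^(3/2) = (190.422)^1.5 = 2627.71

Final answer: T₁/T₂ = 2628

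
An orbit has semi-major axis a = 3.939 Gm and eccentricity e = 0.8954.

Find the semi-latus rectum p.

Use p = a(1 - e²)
a = 3.939 Gm = 3.939 × 10^9 m
e = 0.8954,  e² = 0.801741,  1 − e² = 0.198259
p = a(1 − e²) = 3.939 × 10^9 m × 0.198259 = 7.80942 × 10^8 m ≈ 780.9 Mm

Final answer: p = 780.9 Mm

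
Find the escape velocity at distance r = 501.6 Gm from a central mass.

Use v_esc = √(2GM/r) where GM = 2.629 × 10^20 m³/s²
r = 501.6 Gm = 5.016 × 10^11 m
GM = 2.629 × 10^20 m³/s²
2GM/r = 2 × (2.629 × 10^20) / (5.016 × 10^11) = 1.04825 × 10^9 m²/s²
v_esc = √(2GM/r) = 32376.6 m/s ≈ 32.38 km/s

Final answer: 32.38 km/s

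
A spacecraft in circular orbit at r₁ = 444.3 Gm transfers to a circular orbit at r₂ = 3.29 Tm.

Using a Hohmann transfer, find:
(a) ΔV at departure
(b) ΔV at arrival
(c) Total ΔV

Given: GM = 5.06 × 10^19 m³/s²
r₁ = 444.3 Gm = 4.443 × 10^11 m
r₂ = 3.29 Tm = 3.29 × 10^12 m
GM = 5.06 × 10^19 m³/s²
Transfer ellipse: a_t = (r₁ + r₂)/2 = 1.86715 × 10^12 m
Circular speed at r₁: v₁ = √(GM/r₁) = 10671.8 m/s
Transfer speed at r₁ (periapsis): v₁ₜ = √(GM(2/r₁ − 1/a_t)) = 14165.9 m/s
(a) ΔV₁ = v₁ₜ − v₁ = 3494.16 m/s ≈ 3.494 km/s
Circular speed at r₂: v₂ = √(GM/r₂) = 3921.73 m/s
Transfer speed at r₂ (apoapsis): v₂ₜ = √(GM(2/r₂ − 1/a_t)) = 1913.05 m/s
(b) ΔV₂ = v₂ − v₂ₜ = 2008.68 m/s ≈ 2.009 km/s
(c) ΔV_total = ΔV₁ + ΔV₂ = 5502.83 m/s ≈ 5.503 km/s

Final answer:
(a) ΔV₁ = 3.494 km/s
(b) ΔV₂ = 2.009 km/s
(c) ΔV_total = 5.503 km/s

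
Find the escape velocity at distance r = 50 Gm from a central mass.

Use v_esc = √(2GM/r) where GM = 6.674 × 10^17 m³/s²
r = 50 Gm = 5 × 10^10 m
GM = 6.674 × 10^17 m³/s²
2GM/r = 2 × (6.674 × 10^17) / (5 × 10^10) = 2.6696 × 10^7 m²/s²
v_esc = √(2GM/r) = 5166.82 m/s ≈ 5.167 km/s

Final answer: 5.167 km/s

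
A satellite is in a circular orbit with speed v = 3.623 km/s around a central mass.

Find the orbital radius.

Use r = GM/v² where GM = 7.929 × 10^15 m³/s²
v = 3.623 km/s = 3623 m/s
GM = 7.929 × 10^15 m³/s²
v² = 1.31261 × 10^7 m²/s²
r = GM/v² = (7.929 × 10^15) / (1.31261 × 10^7) = 6.04062 × 10^8 m ≈ 604.1 Mm

Final answer: 604.1 Mm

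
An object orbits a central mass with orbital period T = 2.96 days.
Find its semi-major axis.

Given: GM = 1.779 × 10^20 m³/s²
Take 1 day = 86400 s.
T = 2.96 days = 255744 s
GM = 1.779 × 10^20 m³/s²
Kepler's third law: a³ = GM T² / (4π²)
T² = 6.5405 × 10^10 s²
a³ = (1.779 × 10^20) × (6.5405 × 10^10) / (4π²) = 2.94732 × 10^29 m³
a = (a³)^(1/3) = 6.65491 × 10^9 m ≈ 6.655 Gm

Final answer: 6.655 Gm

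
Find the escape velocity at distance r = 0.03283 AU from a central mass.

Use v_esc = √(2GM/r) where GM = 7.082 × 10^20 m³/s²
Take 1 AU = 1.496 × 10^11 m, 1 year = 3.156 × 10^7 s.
r = 0.03283 AU = 4.91137 × 10^9 m
GM = 7.082 × 10^20 m³/s²
2GM/r = 2 × (7.082 × 10^20) / (4.91137 × 10^9) = 2.88392 × 10^11 m²/s²
v_esc = √(2GM/r) = 537022 m/s ≈ 113.3 AU/year

Final answer: 113.3 AU/year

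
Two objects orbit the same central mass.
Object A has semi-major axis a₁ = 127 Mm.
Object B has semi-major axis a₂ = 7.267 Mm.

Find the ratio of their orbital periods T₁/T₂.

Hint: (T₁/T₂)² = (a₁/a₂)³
a₁ = 127 Mm = 1.27 × 10^8 m
a₂ = 7.267 Mm = 7.267 × 10^6 m
a₁/a₂ = 17.4763
T₁/T₂ = (a₁/a₂)^(3/2) = (17.4763)^1.5 = 73.0589

Final answer: T₁/T₂ = 73.06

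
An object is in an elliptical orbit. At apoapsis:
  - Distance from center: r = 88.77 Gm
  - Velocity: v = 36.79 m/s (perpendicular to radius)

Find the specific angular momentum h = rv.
r = 88.77 Gm = 8.877 × 10^10 m
v = 36.79 m/s
h = rv = 8.877 × 10^10 × 36.79 = 3.26585 × 10^12 m²/s ≈ 3.266 × 10^12 m²/s

Final answer: h = 3.266 × 10^12 m²/s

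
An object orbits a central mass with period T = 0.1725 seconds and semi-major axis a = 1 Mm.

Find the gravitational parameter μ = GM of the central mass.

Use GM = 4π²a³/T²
T = 0.1725 seconds
a = 1 Mm = 1 × 10^6 m
a³ = 1 × 10^18 m³
T² = 0.0297562 s²
GM = 4π² × (1 × 10^18) / 0.0297562 = 1.32673 × 10^21 m³/s²
GM ≈ 1.327 × 10^21 m³/s²

Final answer: GM = 1.327 × 10^21 m³/s²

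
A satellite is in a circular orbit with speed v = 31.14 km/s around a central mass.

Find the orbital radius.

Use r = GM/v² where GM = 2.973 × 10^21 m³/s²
v = 31.14 km/s = 31140 m/s
GM = 2.973 × 10^21 m³/s²
v² = 9.697 × 10^8 m²/s²
r = GM/v² = (2.973 × 10^21) / (9.697 × 10^8) = 3.0659 × 10^12 m ≈ 3.066 Tm

Final answer: 3.066 Tm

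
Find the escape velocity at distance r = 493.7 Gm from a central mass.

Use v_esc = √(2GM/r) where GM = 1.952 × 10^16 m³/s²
r = 493.7 Gm = 4.937 × 10^11 m
GM = 1.952 × 10^16 m³/s²
2GM/r = 2 × (1.952 × 10^16) / (4.937 × 10^11) = 79076.4 m²/s²
v_esc = √(2GM/r) = 281.205 m/s ≈ 281.2 m/s

Final answer: 281.2 m/s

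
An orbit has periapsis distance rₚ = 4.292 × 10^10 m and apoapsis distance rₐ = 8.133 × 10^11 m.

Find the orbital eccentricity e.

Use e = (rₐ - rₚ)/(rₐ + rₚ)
rₚ = 4.292 × 10^10 m
rₐ = 8.133 × 10^11 m
rₐ − rₚ = 7.7038 × 10^11 m
rₐ + rₚ = 8.5622 × 10^11 m
e = (rₐ − rₚ)/(rₐ + rₚ) = 0.899745

Final answer: e = 0.8997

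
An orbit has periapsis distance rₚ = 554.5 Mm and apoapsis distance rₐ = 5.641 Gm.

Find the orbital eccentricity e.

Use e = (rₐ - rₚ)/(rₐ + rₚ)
rₚ = 554.5 Mm = 5.545 × 10^8 m
rₐ = 5.641 Gm = 5.641 × 10^9 m
rₐ − rₚ = 5.0865 × 10^9 m
rₐ + rₚ = 6.1955 × 10^9 m
e = (rₐ − rₚ)/(rₐ + rₚ) = 0.820999

Final answer: e = 0.821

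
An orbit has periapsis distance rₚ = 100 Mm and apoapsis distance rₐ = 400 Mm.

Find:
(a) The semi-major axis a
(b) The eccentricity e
rₚ = 100 Mm = 1 × 10^8 m
rₐ = 400 Mm = 4 × 10^8 m
(a) a = (rₚ + rₐ)/2 = 2.5 × 10^8 m ≈ 250 Mm
(b) e = (rₐ − rₚ)/(rₐ + rₚ) = (3 × 10^8) / (5 × 10^8) = 0.6

Final answer:
(a) a = 250 Mm
(b) e = 0.6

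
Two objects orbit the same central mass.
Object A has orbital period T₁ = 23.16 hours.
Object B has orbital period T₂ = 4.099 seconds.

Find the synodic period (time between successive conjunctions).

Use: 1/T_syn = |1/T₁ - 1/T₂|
T₁ = 23.16 hours = 83376 s
T₂ = 4.099 seconds
1/T₁ = 1.19939 × 10^-5 s⁻¹
1/T₂ = 0.243962 s⁻¹
|1/T₁ − 1/T₂| = 0.24395 s⁻¹
T_syn = 1 / |1/T₁ − 1/T₂| = 4.0992 s ≈ 4.099 seconds

Final answer: T_syn = 4.099 seconds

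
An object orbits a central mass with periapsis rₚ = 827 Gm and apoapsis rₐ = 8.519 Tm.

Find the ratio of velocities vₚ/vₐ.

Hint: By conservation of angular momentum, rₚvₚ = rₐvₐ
rₚ = 827 Gm = 8.27 × 10^11 m
rₐ = 8.519 Tm = 8.519 × 10^12 m
rₚvₚ = rₐvₐ  ⇒  vₚ/vₐ = rₐ/rₚ
vₚ/vₐ = (8.519 × 10^12) / (8.27 × 10^11) = 10.3011

Final answer: vₚ/vₐ = 10.3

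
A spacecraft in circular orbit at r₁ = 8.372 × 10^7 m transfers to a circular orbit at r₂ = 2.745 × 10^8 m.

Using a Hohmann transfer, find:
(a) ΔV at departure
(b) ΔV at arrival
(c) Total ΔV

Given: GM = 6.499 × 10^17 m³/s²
r₁ = 8.372 × 10^7 m
r₂ = 2.745 × 10^8 m
GM = 6.499 × 10^17 m³/s²
Transfer ellipse: a_t = (r₁ + r₂)/2 = 1.7911 × 10^8 m
Circular speed at r₁: v₁ = √(GM/r₁) = 88106.6 m/s
Transfer speed at r₁ (periapsis): v₁ₜ = √(GM(2/r₁ − 1/a_t)) = 109074 m/s
(a) ΔV₁ = v₁ₜ − v₁ = 20967 m/s ≈ 20.97 km/s
Circular speed at r₂: v₂ = √(GM/r₂) = 48657.8 m/s
Transfer speed at r₂ (apoapsis): v₂ₜ = √(GM(2/r₂ − 1/a_t)) = 33266.5 m/s
(b) ΔV₂ = v₂ − v₂ₜ = 15391.3 m/s ≈ 15.39 km/s
(c) ΔV_total = ΔV₁ + ΔV₂ = 36358.3 m/s ≈ 36.36 km/s

Final answer:
(a) ΔV₁ = 20.97 km/s
(b) ΔV₂ = 15.39 km/s
(c) ΔV_total = 36.36 km/s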